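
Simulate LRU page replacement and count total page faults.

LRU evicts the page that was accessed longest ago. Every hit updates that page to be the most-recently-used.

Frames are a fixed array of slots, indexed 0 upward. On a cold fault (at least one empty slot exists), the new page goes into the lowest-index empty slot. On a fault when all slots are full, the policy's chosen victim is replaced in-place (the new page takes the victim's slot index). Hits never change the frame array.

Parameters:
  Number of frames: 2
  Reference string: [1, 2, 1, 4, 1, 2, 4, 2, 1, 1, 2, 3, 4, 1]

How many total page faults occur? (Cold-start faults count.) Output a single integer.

Step 0: ref 1 → FAULT, frames=[1,-]
Step 1: ref 2 → FAULT, frames=[1,2]
Step 2: ref 1 → HIT, frames=[1,2]
Step 3: ref 4 → FAULT (evict 2), frames=[1,4]
Step 4: ref 1 → HIT, frames=[1,4]
Step 5: ref 2 → FAULT (evict 4), frames=[1,2]
Step 6: ref 4 → FAULT (evict 1), frames=[4,2]
Step 7: ref 2 → HIT, frames=[4,2]
Step 8: ref 1 → FAULT (evict 4), frames=[1,2]
Step 9: ref 1 → HIT, frames=[1,2]
Step 10: ref 2 → HIT, frames=[1,2]
Step 11: ref 3 → FAULT (evict 1), frames=[3,2]
Step 12: ref 4 → FAULT (evict 2), frames=[3,4]
Step 13: ref 1 → FAULT (evict 3), frames=[1,4]
Total faults: 9

Answer: 9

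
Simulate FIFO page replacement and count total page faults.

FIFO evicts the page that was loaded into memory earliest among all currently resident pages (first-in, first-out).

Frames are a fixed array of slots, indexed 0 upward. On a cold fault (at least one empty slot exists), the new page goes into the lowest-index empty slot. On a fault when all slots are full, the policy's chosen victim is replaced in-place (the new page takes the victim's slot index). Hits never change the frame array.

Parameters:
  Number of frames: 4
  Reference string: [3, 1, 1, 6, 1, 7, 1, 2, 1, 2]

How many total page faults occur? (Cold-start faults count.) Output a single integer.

Answer: 5

Derivation:
Step 0: ref 3 → FAULT, frames=[3,-,-,-]
Step 1: ref 1 → FAULT, frames=[3,1,-,-]
Step 2: ref 1 → HIT, frames=[3,1,-,-]
Step 3: ref 6 → FAULT, frames=[3,1,6,-]
Step 4: ref 1 → HIT, frames=[3,1,6,-]
Step 5: ref 7 → FAULT, frames=[3,1,6,7]
Step 6: ref 1 → HIT, frames=[3,1,6,7]
Step 7: ref 2 → FAULT (evict 3), frames=[2,1,6,7]
Step 8: ref 1 → HIT, frames=[2,1,6,7]
Step 9: ref 2 → HIT, frames=[2,1,6,7]
Total faults: 5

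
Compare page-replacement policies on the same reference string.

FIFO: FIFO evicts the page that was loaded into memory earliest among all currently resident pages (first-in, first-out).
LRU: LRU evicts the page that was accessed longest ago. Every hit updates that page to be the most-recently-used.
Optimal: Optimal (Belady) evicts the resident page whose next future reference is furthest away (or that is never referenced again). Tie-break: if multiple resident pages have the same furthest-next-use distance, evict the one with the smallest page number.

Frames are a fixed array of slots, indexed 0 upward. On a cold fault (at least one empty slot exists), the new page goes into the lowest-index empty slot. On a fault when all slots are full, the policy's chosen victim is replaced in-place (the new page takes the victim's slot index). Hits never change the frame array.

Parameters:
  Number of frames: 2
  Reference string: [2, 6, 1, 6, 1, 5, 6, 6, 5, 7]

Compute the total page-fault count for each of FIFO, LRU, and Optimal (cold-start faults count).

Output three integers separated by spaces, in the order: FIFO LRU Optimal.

--- FIFO ---
  step 0: ref 2 -> FAULT, frames=[2,-] (faults so far: 1)
  step 1: ref 6 -> FAULT, frames=[2,6] (faults so far: 2)
  step 2: ref 1 -> FAULT, evict 2, frames=[1,6] (faults so far: 3)
  step 3: ref 6 -> HIT, frames=[1,6] (faults so far: 3)
  step 4: ref 1 -> HIT, frames=[1,6] (faults so far: 3)
  step 5: ref 5 -> FAULT, evict 6, frames=[1,5] (faults so far: 4)
  step 6: ref 6 -> FAULT, evict 1, frames=[6,5] (faults so far: 5)
  step 7: ref 6 -> HIT, frames=[6,5] (faults so far: 5)
  step 8: ref 5 -> HIT, frames=[6,5] (faults so far: 5)
  step 9: ref 7 -> FAULT, evict 5, frames=[6,7] (faults so far: 6)
  FIFO total faults: 6
--- LRU ---
  step 0: ref 2 -> FAULT, frames=[2,-] (faults so far: 1)
  step 1: ref 6 -> FAULT, frames=[2,6] (faults so far: 2)
  step 2: ref 1 -> FAULT, evict 2, frames=[1,6] (faults so far: 3)
  step 3: ref 6 -> HIT, frames=[1,6] (faults so far: 3)
  step 4: ref 1 -> HIT, frames=[1,6] (faults so far: 3)
  step 5: ref 5 -> FAULT, evict 6, frames=[1,5] (faults so far: 4)
  step 6: ref 6 -> FAULT, evict 1, frames=[6,5] (faults so far: 5)
  step 7: ref 6 -> HIT, frames=[6,5] (faults so far: 5)
  step 8: ref 5 -> HIT, frames=[6,5] (faults so far: 5)
  step 9: ref 7 -> FAULT, evict 6, frames=[7,5] (faults so far: 6)
  LRU total faults: 6
--- Optimal ---
  step 0: ref 2 -> FAULT, frames=[2,-] (faults so far: 1)
  step 1: ref 6 -> FAULT, frames=[2,6] (faults so far: 2)
  step 2: ref 1 -> FAULT, evict 2, frames=[1,6] (faults so far: 3)
  step 3: ref 6 -> HIT, frames=[1,6] (faults so far: 3)
  step 4: ref 1 -> HIT, frames=[1,6] (faults so far: 3)
  step 5: ref 5 -> FAULT, evict 1, frames=[5,6] (faults so far: 4)
  step 6: ref 6 -> HIT, frames=[5,6] (faults so far: 4)
  step 7: ref 6 -> HIT, frames=[5,6] (faults so far: 4)
  step 8: ref 5 -> HIT, frames=[5,6] (faults so far: 4)
  step 9: ref 7 -> FAULT, evict 5, frames=[7,6] (faults so far: 5)
  Optimal total faults: 5

Answer: 6 6 5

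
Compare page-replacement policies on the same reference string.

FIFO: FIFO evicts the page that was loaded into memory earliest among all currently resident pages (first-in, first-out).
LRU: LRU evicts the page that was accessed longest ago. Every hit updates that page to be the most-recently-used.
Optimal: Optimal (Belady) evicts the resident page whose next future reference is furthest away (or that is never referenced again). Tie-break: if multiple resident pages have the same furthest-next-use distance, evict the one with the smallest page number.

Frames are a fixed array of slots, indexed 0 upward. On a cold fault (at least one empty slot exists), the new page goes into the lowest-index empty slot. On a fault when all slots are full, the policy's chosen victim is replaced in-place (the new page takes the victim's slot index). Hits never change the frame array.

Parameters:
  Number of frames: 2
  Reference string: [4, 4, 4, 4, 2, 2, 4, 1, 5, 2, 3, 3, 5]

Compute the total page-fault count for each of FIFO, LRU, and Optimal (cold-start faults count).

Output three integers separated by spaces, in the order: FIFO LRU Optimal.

Answer: 7 7 5

Derivation:
--- FIFO ---
  step 0: ref 4 -> FAULT, frames=[4,-] (faults so far: 1)
  step 1: ref 4 -> HIT, frames=[4,-] (faults so far: 1)
  step 2: ref 4 -> HIT, frames=[4,-] (faults so far: 1)
  step 3: ref 4 -> HIT, frames=[4,-] (faults so far: 1)
  step 4: ref 2 -> FAULT, frames=[4,2] (faults so far: 2)
  step 5: ref 2 -> HIT, frames=[4,2] (faults so far: 2)
  step 6: ref 4 -> HIT, frames=[4,2] (faults so far: 2)
  step 7: ref 1 -> FAULT, evict 4, frames=[1,2] (faults so far: 3)
  step 8: ref 5 -> FAULT, evict 2, frames=[1,5] (faults so far: 4)
  step 9: ref 2 -> FAULT, evict 1, frames=[2,5] (faults so far: 5)
  step 10: ref 3 -> FAULT, evict 5, frames=[2,3] (faults so far: 6)
  step 11: ref 3 -> HIT, frames=[2,3] (faults so far: 6)
  step 12: ref 5 -> FAULT, evict 2, frames=[5,3] (faults so far: 7)
  FIFO total faults: 7
--- LRU ---
  step 0: ref 4 -> FAULT, frames=[4,-] (faults so far: 1)
  step 1: ref 4 -> HIT, frames=[4,-] (faults so far: 1)
  step 2: ref 4 -> HIT, frames=[4,-] (faults so far: 1)
  step 3: ref 4 -> HIT, frames=[4,-] (faults so far: 1)
  step 4: ref 2 -> FAULT, frames=[4,2] (faults so far: 2)
  step 5: ref 2 -> HIT, frames=[4,2] (faults so far: 2)
  step 6: ref 4 -> HIT, frames=[4,2] (faults so far: 2)
  step 7: ref 1 -> FAULT, evict 2, frames=[4,1] (faults so far: 3)
  step 8: ref 5 -> FAULT, evict 4, frames=[5,1] (faults so far: 4)
  step 9: ref 2 -> FAULT, evict 1, frames=[5,2] (faults so far: 5)
  step 10: ref 3 -> FAULT, evict 5, frames=[3,2] (faults so far: 6)
  step 11: ref 3 -> HIT, frames=[3,2] (faults so far: 6)
  step 12: ref 5 -> FAULT, evict 2, frames=[3,5] (faults so far: 7)
  LRU total faults: 7
--- Optimal ---
  step 0: ref 4 -> FAULT, frames=[4,-] (faults so far: 1)
  step 1: ref 4 -> HIT, frames=[4,-] (faults so far: 1)
  step 2: ref 4 -> HIT, frames=[4,-] (faults so far: 1)
  step 3: ref 4 -> HIT, frames=[4,-] (faults so far: 1)
  step 4: ref 2 -> FAULT, frames=[4,2] (faults so far: 2)
  step 5: ref 2 -> HIT, frames=[4,2] (faults so far: 2)
  step 6: ref 4 -> HIT, frames=[4,2] (faults so far: 2)
  step 7: ref 1 -> FAULT, evict 4, frames=[1,2] (faults so far: 3)
  step 8: ref 5 -> FAULT, evict 1, frames=[5,2] (faults so far: 4)
  step 9: ref 2 -> HIT, frames=[5,2] (faults so far: 4)
  step 10: ref 3 -> FAULT, evict 2, frames=[5,3] (faults so far: 5)
  step 11: ref 3 -> HIT, frames=[5,3] (faults so far: 5)
  step 12: ref 5 -> HIT, frames=[5,3] (faults so far: 5)
  Optimal total faults: 5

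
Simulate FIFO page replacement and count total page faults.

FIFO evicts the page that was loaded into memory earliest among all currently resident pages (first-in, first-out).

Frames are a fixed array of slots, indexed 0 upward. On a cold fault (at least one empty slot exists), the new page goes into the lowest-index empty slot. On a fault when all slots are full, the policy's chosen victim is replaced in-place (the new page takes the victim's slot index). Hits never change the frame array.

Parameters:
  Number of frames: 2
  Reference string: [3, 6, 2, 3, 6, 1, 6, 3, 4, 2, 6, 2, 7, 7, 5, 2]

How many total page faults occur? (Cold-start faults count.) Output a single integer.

Answer: 13

Derivation:
Step 0: ref 3 → FAULT, frames=[3,-]
Step 1: ref 6 → FAULT, frames=[3,6]
Step 2: ref 2 → FAULT (evict 3), frames=[2,6]
Step 3: ref 3 → FAULT (evict 6), frames=[2,3]
Step 4: ref 6 → FAULT (evict 2), frames=[6,3]
Step 5: ref 1 → FAULT (evict 3), frames=[6,1]
Step 6: ref 6 → HIT, frames=[6,1]
Step 7: ref 3 → FAULT (evict 6), frames=[3,1]
Step 8: ref 4 → FAULT (evict 1), frames=[3,4]
Step 9: ref 2 → FAULT (evict 3), frames=[2,4]
Step 10: ref 6 → FAULT (evict 4), frames=[2,6]
Step 11: ref 2 → HIT, frames=[2,6]
Step 12: ref 7 → FAULT (evict 2), frames=[7,6]
Step 13: ref 7 → HIT, frames=[7,6]
Step 14: ref 5 → FAULT (evict 6), frames=[7,5]
Step 15: ref 2 → FAULT (evict 7), frames=[2,5]
Total faults: 13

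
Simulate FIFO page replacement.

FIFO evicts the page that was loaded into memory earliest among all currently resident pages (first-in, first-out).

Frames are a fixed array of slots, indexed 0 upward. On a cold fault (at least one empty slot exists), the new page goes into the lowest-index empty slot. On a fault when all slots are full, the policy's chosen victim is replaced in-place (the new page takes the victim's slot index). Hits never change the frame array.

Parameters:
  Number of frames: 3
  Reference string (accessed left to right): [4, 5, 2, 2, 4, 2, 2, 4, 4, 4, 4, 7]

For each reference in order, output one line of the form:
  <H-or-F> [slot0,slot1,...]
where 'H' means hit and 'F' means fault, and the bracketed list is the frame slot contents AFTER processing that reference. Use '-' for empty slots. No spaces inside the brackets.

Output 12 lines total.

F [4,-,-]
F [4,5,-]
F [4,5,2]
H [4,5,2]
H [4,5,2]
H [4,5,2]
H [4,5,2]
H [4,5,2]
H [4,5,2]
H [4,5,2]
H [4,5,2]
F [7,5,2]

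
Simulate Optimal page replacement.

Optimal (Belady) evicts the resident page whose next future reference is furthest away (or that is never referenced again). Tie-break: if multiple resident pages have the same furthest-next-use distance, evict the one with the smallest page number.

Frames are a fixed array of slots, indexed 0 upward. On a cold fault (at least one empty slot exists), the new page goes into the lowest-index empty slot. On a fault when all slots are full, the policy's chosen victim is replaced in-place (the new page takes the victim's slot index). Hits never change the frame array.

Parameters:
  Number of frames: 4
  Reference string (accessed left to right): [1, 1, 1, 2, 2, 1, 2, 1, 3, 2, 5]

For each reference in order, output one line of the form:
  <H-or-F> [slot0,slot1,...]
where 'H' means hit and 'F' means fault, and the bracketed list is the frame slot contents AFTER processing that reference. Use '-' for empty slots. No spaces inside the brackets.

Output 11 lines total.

F [1,-,-,-]
H [1,-,-,-]
H [1,-,-,-]
F [1,2,-,-]
H [1,2,-,-]
H [1,2,-,-]
H [1,2,-,-]
H [1,2,-,-]
F [1,2,3,-]
H [1,2,3,-]
F [1,2,3,5]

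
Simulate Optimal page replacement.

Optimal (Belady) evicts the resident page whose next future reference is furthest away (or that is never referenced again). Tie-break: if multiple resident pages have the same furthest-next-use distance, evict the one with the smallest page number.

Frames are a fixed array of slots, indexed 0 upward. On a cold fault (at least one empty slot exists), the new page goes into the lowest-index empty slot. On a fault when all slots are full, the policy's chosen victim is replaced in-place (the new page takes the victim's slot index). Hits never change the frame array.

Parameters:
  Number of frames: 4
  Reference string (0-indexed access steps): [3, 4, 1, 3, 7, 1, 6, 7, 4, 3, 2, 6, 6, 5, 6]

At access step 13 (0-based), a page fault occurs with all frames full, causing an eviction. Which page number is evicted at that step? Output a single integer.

Answer: 2

Derivation:
Step 0: ref 3 -> FAULT, frames=[3,-,-,-]
Step 1: ref 4 -> FAULT, frames=[3,4,-,-]
Step 2: ref 1 -> FAULT, frames=[3,4,1,-]
Step 3: ref 3 -> HIT, frames=[3,4,1,-]
Step 4: ref 7 -> FAULT, frames=[3,4,1,7]
Step 5: ref 1 -> HIT, frames=[3,4,1,7]
Step 6: ref 6 -> FAULT, evict 1, frames=[3,4,6,7]
Step 7: ref 7 -> HIT, frames=[3,4,6,7]
Step 8: ref 4 -> HIT, frames=[3,4,6,7]
Step 9: ref 3 -> HIT, frames=[3,4,6,7]
Step 10: ref 2 -> FAULT, evict 3, frames=[2,4,6,7]
Step 11: ref 6 -> HIT, frames=[2,4,6,7]
Step 12: ref 6 -> HIT, frames=[2,4,6,7]
Step 13: ref 5 -> FAULT, evict 2, frames=[5,4,6,7]
At step 13: evicted page 2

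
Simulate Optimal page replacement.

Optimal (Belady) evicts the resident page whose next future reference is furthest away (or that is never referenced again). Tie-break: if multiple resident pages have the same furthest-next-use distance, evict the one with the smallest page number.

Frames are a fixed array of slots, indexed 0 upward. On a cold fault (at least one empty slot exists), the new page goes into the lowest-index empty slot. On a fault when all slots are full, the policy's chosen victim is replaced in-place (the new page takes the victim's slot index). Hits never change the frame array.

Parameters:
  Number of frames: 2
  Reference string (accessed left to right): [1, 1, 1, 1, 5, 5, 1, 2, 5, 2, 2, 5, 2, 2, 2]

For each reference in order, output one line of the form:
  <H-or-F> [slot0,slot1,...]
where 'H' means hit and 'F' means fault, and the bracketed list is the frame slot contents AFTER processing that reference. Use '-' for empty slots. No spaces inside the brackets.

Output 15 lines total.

F [1,-]
H [1,-]
H [1,-]
H [1,-]
F [1,5]
H [1,5]
H [1,5]
F [2,5]
H [2,5]
H [2,5]
H [2,5]
H [2,5]
H [2,5]
H [2,5]
H [2,5]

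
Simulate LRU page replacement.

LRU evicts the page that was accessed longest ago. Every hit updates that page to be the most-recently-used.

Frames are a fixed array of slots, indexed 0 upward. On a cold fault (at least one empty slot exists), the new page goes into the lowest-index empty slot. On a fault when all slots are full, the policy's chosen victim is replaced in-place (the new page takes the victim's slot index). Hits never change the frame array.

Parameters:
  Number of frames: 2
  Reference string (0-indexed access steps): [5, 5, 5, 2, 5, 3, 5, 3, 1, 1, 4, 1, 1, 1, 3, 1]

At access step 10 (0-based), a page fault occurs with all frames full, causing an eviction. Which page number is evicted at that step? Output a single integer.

Answer: 3

Derivation:
Step 0: ref 5 -> FAULT, frames=[5,-]
Step 1: ref 5 -> HIT, frames=[5,-]
Step 2: ref 5 -> HIT, frames=[5,-]
Step 3: ref 2 -> FAULT, frames=[5,2]
Step 4: ref 5 -> HIT, frames=[5,2]
Step 5: ref 3 -> FAULT, evict 2, frames=[5,3]
Step 6: ref 5 -> HIT, frames=[5,3]
Step 7: ref 3 -> HIT, frames=[5,3]
Step 8: ref 1 -> FAULT, evict 5, frames=[1,3]
Step 9: ref 1 -> HIT, frames=[1,3]
Step 10: ref 4 -> FAULT, evict 3, frames=[1,4]
At step 10: evicted page 3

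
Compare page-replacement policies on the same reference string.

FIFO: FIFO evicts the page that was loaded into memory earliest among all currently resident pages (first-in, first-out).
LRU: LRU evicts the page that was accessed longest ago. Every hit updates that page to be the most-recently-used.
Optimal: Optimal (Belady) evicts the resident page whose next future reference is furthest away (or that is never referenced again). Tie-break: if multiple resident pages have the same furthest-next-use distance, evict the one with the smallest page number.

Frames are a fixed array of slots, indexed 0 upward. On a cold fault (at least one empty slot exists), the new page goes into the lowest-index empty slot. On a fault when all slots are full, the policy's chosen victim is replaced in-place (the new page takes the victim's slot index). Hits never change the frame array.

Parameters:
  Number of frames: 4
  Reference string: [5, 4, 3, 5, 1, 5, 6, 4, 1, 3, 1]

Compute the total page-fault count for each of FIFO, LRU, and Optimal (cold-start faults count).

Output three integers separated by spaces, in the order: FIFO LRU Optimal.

--- FIFO ---
  step 0: ref 5 -> FAULT, frames=[5,-,-,-] (faults so far: 1)
  step 1: ref 4 -> FAULT, frames=[5,4,-,-] (faults so far: 2)
  step 2: ref 3 -> FAULT, frames=[5,4,3,-] (faults so far: 3)
  step 3: ref 5 -> HIT, frames=[5,4,3,-] (faults so far: 3)
  step 4: ref 1 -> FAULT, frames=[5,4,3,1] (faults so far: 4)
  step 5: ref 5 -> HIT, frames=[5,4,3,1] (faults so far: 4)
  step 6: ref 6 -> FAULT, evict 5, frames=[6,4,3,1] (faults so far: 5)
  step 7: ref 4 -> HIT, frames=[6,4,3,1] (faults so far: 5)
  step 8: ref 1 -> HIT, frames=[6,4,3,1] (faults so far: 5)
  step 9: ref 3 -> HIT, frames=[6,4,3,1] (faults so far: 5)
  step 10: ref 1 -> HIT, frames=[6,4,3,1] (faults so far: 5)
  FIFO total faults: 5
--- LRU ---
  step 0: ref 5 -> FAULT, frames=[5,-,-,-] (faults so far: 1)
  step 1: ref 4 -> FAULT, frames=[5,4,-,-] (faults so far: 2)
  step 2: ref 3 -> FAULT, frames=[5,4,3,-] (faults so far: 3)
  step 3: ref 5 -> HIT, frames=[5,4,3,-] (faults so far: 3)
  step 4: ref 1 -> FAULT, frames=[5,4,3,1] (faults so far: 4)
  step 5: ref 5 -> HIT, frames=[5,4,3,1] (faults so far: 4)
  step 6: ref 6 -> FAULT, evict 4, frames=[5,6,3,1] (faults so far: 5)
  step 7: ref 4 -> FAULT, evict 3, frames=[5,6,4,1] (faults so far: 6)
  step 8: ref 1 -> HIT, frames=[5,6,4,1] (faults so far: 6)
  step 9: ref 3 -> FAULT, evict 5, frames=[3,6,4,1] (faults so far: 7)
  step 10: ref 1 -> HIT, frames=[3,6,4,1] (faults so far: 7)
  LRU total faults: 7
--- Optimal ---
  step 0: ref 5 -> FAULT, frames=[5,-,-,-] (faults so far: 1)
  step 1: ref 4 -> FAULT, frames=[5,4,-,-] (faults so far: 2)
  step 2: ref 3 -> FAULT, frames=[5,4,3,-] (faults so far: 3)
  step 3: ref 5 -> HIT, frames=[5,4,3,-] (faults so far: 3)
  step 4: ref 1 -> FAULT, frames=[5,4,3,1] (faults so far: 4)
  step 5: ref 5 -> HIT, frames=[5,4,3,1] (faults so far: 4)
  step 6: ref 6 -> FAULT, evict 5, frames=[6,4,3,1] (faults so far: 5)
  step 7: ref 4 -> HIT, frames=[6,4,3,1] (faults so far: 5)
  step 8: ref 1 -> HIT, frames=[6,4,3,1] (faults so far: 5)
  step 9: ref 3 -> HIT, frames=[6,4,3,1] (faults so far: 5)
  step 10: ref 1 -> HIT, frames=[6,4,3,1] (faults so far: 5)
  Optimal total faults: 5

Answer: 5 7 5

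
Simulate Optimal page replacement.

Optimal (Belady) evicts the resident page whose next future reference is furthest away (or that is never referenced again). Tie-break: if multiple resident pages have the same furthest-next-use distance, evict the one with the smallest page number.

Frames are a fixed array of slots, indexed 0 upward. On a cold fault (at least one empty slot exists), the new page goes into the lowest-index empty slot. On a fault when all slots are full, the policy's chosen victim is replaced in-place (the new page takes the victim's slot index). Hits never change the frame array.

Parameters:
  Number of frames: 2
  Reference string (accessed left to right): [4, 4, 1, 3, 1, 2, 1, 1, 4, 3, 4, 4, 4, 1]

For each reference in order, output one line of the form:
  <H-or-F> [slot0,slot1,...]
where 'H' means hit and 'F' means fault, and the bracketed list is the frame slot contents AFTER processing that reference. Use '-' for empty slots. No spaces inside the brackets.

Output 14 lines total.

F [4,-]
H [4,-]
F [4,1]
F [3,1]
H [3,1]
F [2,1]
H [2,1]
H [2,1]
F [4,1]
F [4,3]
H [4,3]
H [4,3]
H [4,3]
F [4,1]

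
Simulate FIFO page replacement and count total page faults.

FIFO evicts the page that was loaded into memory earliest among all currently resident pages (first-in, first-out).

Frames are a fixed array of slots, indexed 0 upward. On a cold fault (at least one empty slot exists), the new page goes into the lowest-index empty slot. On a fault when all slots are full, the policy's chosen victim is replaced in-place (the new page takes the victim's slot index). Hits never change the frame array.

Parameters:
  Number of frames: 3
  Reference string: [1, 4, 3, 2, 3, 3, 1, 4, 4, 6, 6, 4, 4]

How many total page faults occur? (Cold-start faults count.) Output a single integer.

Answer: 7

Derivation:
Step 0: ref 1 → FAULT, frames=[1,-,-]
Step 1: ref 4 → FAULT, frames=[1,4,-]
Step 2: ref 3 → FAULT, frames=[1,4,3]
Step 3: ref 2 → FAULT (evict 1), frames=[2,4,3]
Step 4: ref 3 → HIT, frames=[2,4,3]
Step 5: ref 3 → HIT, frames=[2,4,3]
Step 6: ref 1 → FAULT (evict 4), frames=[2,1,3]
Step 7: ref 4 → FAULT (evict 3), frames=[2,1,4]
Step 8: ref 4 → HIT, frames=[2,1,4]
Step 9: ref 6 → FAULT (evict 2), frames=[6,1,4]
Step 10: ref 6 → HIT, frames=[6,1,4]
Step 11: ref 4 → HIT, frames=[6,1,4]
Step 12: ref 4 → HIT, frames=[6,1,4]
Total faults: 7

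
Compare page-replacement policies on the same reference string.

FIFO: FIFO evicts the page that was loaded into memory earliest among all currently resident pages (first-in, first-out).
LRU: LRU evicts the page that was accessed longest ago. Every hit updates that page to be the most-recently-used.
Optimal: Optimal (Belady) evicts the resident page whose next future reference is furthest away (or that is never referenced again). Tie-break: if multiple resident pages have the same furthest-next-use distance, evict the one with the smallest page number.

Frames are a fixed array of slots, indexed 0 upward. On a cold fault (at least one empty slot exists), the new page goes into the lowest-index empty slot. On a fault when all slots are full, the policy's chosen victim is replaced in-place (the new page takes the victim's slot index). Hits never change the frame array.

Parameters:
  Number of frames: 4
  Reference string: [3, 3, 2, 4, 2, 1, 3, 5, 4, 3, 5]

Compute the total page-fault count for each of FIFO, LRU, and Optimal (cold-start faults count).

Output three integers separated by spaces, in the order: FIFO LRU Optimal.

Answer: 6 6 5

Derivation:
--- FIFO ---
  step 0: ref 3 -> FAULT, frames=[3,-,-,-] (faults so far: 1)
  step 1: ref 3 -> HIT, frames=[3,-,-,-] (faults so far: 1)
  step 2: ref 2 -> FAULT, frames=[3,2,-,-] (faults so far: 2)
  step 3: ref 4 -> FAULT, frames=[3,2,4,-] (faults so far: 3)
  step 4: ref 2 -> HIT, frames=[3,2,4,-] (faults so far: 3)
  step 5: ref 1 -> FAULT, frames=[3,2,4,1] (faults so far: 4)
  step 6: ref 3 -> HIT, frames=[3,2,4,1] (faults so far: 4)
  step 7: ref 5 -> FAULT, evict 3, frames=[5,2,4,1] (faults so far: 5)
  step 8: ref 4 -> HIT, frames=[5,2,4,1] (faults so far: 5)
  step 9: ref 3 -> FAULT, evict 2, frames=[5,3,4,1] (faults so far: 6)
  step 10: ref 5 -> HIT, frames=[5,3,4,1] (faults so far: 6)
  FIFO total faults: 6
--- LRU ---
  step 0: ref 3 -> FAULT, frames=[3,-,-,-] (faults so far: 1)
  step 1: ref 3 -> HIT, frames=[3,-,-,-] (faults so far: 1)
  step 2: ref 2 -> FAULT, frames=[3,2,-,-] (faults so far: 2)
  step 3: ref 4 -> FAULT, frames=[3,2,4,-] (faults so far: 3)
  step 4: ref 2 -> HIT, frames=[3,2,4,-] (faults so far: 3)
  step 5: ref 1 -> FAULT, frames=[3,2,4,1] (faults so far: 4)
  step 6: ref 3 -> HIT, frames=[3,2,4,1] (faults so far: 4)
  step 7: ref 5 -> FAULT, evict 4, frames=[3,2,5,1] (faults so far: 5)
  step 8: ref 4 -> FAULT, evict 2, frames=[3,4,5,1] (faults so far: 6)
  step 9: ref 3 -> HIT, frames=[3,4,5,1] (faults so far: 6)
  step 10: ref 5 -> HIT, frames=[3,4,5,1] (faults so far: 6)
  LRU total faults: 6
--- Optimal ---
  step 0: ref 3 -> FAULT, frames=[3,-,-,-] (faults so far: 1)
  step 1: ref 3 -> HIT, frames=[3,-,-,-] (faults so far: 1)
  step 2: ref 2 -> FAULT, frames=[3,2,-,-] (faults so far: 2)
  step 3: ref 4 -> FAULT, frames=[3,2,4,-] (faults so far: 3)
  step 4: ref 2 -> HIT, frames=[3,2,4,-] (faults so far: 3)
  step 5: ref 1 -> FAULT, frames=[3,2,4,1] (faults so far: 4)
  step 6: ref 3 -> HIT, frames=[3,2,4,1] (faults so far: 4)
  step 7: ref 5 -> FAULT, evict 1, frames=[3,2,4,5] (faults so far: 5)
  step 8: ref 4 -> HIT, frames=[3,2,4,5] (faults so far: 5)
  step 9: ref 3 -> HIT, frames=[3,2,4,5] (faults so far: 5)
  step 10: ref 5 -> HIT, frames=[3,2,4,5] (faults so far: 5)
  Optimal total faults: 5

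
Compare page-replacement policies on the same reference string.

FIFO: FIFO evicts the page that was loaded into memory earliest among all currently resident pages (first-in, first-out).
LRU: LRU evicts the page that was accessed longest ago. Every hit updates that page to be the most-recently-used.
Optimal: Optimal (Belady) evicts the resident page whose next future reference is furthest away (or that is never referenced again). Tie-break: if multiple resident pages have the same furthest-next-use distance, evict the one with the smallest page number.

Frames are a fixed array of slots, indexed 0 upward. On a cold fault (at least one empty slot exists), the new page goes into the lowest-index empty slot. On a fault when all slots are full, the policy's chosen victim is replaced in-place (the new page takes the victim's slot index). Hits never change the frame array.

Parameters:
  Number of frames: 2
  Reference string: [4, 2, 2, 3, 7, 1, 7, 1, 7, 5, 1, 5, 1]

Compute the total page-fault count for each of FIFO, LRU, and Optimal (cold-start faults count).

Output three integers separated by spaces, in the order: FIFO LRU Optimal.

--- FIFO ---
  step 0: ref 4 -> FAULT, frames=[4,-] (faults so far: 1)
  step 1: ref 2 -> FAULT, frames=[4,2] (faults so far: 2)
  step 2: ref 2 -> HIT, frames=[4,2] (faults so far: 2)
  step 3: ref 3 -> FAULT, evict 4, frames=[3,2] (faults so far: 3)
  step 4: ref 7 -> FAULT, evict 2, frames=[3,7] (faults so far: 4)
  step 5: ref 1 -> FAULT, evict 3, frames=[1,7] (faults so far: 5)
  step 6: ref 7 -> HIT, frames=[1,7] (faults so far: 5)
  step 7: ref 1 -> HIT, frames=[1,7] (faults so far: 5)
  step 8: ref 7 -> HIT, frames=[1,7] (faults so far: 5)
  step 9: ref 5 -> FAULT, evict 7, frames=[1,5] (faults so far: 6)
  step 10: ref 1 -> HIT, frames=[1,5] (faults so far: 6)
  step 11: ref 5 -> HIT, frames=[1,5] (faults so far: 6)
  step 12: ref 1 -> HIT, frames=[1,5] (faults so far: 6)
  FIFO total faults: 6
--- LRU ---
  step 0: ref 4 -> FAULT, frames=[4,-] (faults so far: 1)
  step 1: ref 2 -> FAULT, frames=[4,2] (faults so far: 2)
  step 2: ref 2 -> HIT, frames=[4,2] (faults so far: 2)
  step 3: ref 3 -> FAULT, evict 4, frames=[3,2] (faults so far: 3)
  step 4: ref 7 -> FAULT, evict 2, frames=[3,7] (faults so far: 4)
  step 5: ref 1 -> FAULT, evict 3, frames=[1,7] (faults so far: 5)
  step 6: ref 7 -> HIT, frames=[1,7] (faults so far: 5)
  step 7: ref 1 -> HIT, frames=[1,7] (faults so far: 5)
  step 8: ref 7 -> HIT, frames=[1,7] (faults so far: 5)
  step 9: ref 5 -> FAULT, evict 1, frames=[5,7] (faults so far: 6)
  step 10: ref 1 -> FAULT, evict 7, frames=[5,1] (faults so far: 7)
  step 11: ref 5 -> HIT, frames=[5,1] (faults so far: 7)
  step 12: ref 1 -> HIT, frames=[5,1] (faults so far: 7)
  LRU total faults: 7
--- Optimal ---
  step 0: ref 4 -> FAULT, frames=[4,-] (faults so far: 1)
  step 1: ref 2 -> FAULT, frames=[4,2] (faults so far: 2)
  step 2: ref 2 -> HIT, frames=[4,2] (faults so far: 2)
  step 3: ref 3 -> FAULT, evict 2, frames=[4,3] (faults so far: 3)
  step 4: ref 7 -> FAULT, evict 3, frames=[4,7] (faults so far: 4)
  step 5: ref 1 -> FAULT, evict 4, frames=[1,7] (faults so far: 5)
  step 6: ref 7 -> HIT, frames=[1,7] (faults so far: 5)
  step 7: ref 1 -> HIT, frames=[1,7] (faults so far: 5)
  step 8: ref 7 -> HIT, frames=[1,7] (faults so far: 5)
  step 9: ref 5 -> FAULT, evict 7, frames=[1,5] (faults so far: 6)
  step 10: ref 1 -> HIT, frames=[1,5] (faults so far: 6)
  step 11: ref 5 -> HIT, frames=[1,5] (faults so far: 6)
  step 12: ref 1 -> HIT, frames=[1,5] (faults so far: 6)
  Optimal total faults: 6

Answer: 6 7 6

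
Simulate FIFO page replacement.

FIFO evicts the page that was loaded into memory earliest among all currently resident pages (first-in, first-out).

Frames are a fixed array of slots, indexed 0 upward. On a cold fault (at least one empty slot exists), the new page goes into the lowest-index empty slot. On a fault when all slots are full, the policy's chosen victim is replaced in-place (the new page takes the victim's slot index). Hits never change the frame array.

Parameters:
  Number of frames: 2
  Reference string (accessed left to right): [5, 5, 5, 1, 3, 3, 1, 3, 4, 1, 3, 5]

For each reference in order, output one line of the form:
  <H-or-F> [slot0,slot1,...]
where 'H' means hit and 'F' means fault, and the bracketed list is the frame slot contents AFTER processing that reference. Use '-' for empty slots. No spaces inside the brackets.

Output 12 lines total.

F [5,-]
H [5,-]
H [5,-]
F [5,1]
F [3,1]
H [3,1]
H [3,1]
H [3,1]
F [3,4]
F [1,4]
F [1,3]
F [5,3]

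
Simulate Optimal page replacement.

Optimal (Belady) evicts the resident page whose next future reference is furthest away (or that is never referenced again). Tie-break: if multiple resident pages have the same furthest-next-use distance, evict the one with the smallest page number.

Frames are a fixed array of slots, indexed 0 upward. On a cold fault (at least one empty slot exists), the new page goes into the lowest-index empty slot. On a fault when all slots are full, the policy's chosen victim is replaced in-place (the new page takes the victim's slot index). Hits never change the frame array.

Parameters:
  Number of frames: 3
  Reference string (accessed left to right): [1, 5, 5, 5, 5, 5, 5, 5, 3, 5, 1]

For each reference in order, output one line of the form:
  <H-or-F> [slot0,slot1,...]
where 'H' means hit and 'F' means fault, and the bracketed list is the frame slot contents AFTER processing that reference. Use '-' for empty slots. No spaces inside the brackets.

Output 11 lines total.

F [1,-,-]
F [1,5,-]
H [1,5,-]
H [1,5,-]
H [1,5,-]
H [1,5,-]
H [1,5,-]
H [1,5,-]
F [1,5,3]
H [1,5,3]
H [1,5,3]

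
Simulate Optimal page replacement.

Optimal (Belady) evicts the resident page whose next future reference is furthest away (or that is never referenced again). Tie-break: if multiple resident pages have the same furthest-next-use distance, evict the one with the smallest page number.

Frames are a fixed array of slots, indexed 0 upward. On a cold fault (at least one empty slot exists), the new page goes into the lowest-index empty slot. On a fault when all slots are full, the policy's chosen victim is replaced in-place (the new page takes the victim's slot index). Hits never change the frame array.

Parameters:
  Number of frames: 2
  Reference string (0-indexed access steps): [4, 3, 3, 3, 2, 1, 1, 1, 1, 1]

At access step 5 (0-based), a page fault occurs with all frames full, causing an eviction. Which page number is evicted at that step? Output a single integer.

Step 0: ref 4 -> FAULT, frames=[4,-]
Step 1: ref 3 -> FAULT, frames=[4,3]
Step 2: ref 3 -> HIT, frames=[4,3]
Step 3: ref 3 -> HIT, frames=[4,3]
Step 4: ref 2 -> FAULT, evict 3, frames=[4,2]
Step 5: ref 1 -> FAULT, evict 2, frames=[4,1]
At step 5: evicted page 2

Answer: 2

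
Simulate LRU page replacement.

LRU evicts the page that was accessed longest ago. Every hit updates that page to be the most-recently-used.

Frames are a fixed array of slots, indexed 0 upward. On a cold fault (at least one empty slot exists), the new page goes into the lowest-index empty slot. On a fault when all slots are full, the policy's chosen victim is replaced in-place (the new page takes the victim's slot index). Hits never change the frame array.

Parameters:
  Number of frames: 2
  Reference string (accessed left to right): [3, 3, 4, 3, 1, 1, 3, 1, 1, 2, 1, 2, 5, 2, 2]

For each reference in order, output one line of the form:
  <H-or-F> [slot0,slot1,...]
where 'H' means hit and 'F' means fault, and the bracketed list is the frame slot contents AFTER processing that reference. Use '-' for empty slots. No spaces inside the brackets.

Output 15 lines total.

F [3,-]
H [3,-]
F [3,4]
H [3,4]
F [3,1]
H [3,1]
H [3,1]
H [3,1]
H [3,1]
F [2,1]
H [2,1]
H [2,1]
F [2,5]
H [2,5]
H [2,5]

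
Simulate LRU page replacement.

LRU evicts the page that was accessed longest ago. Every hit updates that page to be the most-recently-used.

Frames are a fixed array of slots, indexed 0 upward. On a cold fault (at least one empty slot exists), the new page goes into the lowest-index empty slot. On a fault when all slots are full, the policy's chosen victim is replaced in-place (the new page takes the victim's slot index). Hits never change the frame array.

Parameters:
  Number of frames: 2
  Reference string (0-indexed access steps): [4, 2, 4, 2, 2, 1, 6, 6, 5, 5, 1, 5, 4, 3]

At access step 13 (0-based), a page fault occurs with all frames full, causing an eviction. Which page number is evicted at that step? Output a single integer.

Step 0: ref 4 -> FAULT, frames=[4,-]
Step 1: ref 2 -> FAULT, frames=[4,2]
Step 2: ref 4 -> HIT, frames=[4,2]
Step 3: ref 2 -> HIT, frames=[4,2]
Step 4: ref 2 -> HIT, frames=[4,2]
Step 5: ref 1 -> FAULT, evict 4, frames=[1,2]
Step 6: ref 6 -> FAULT, evict 2, frames=[1,6]
Step 7: ref 6 -> HIT, frames=[1,6]
Step 8: ref 5 -> FAULT, evict 1, frames=[5,6]
Step 9: ref 5 -> HIT, frames=[5,6]
Step 10: ref 1 -> FAULT, evict 6, frames=[5,1]
Step 11: ref 5 -> HIT, frames=[5,1]
Step 12: ref 4 -> FAULT, evict 1, frames=[5,4]
Step 13: ref 3 -> FAULT, evict 5, frames=[3,4]
At step 13: evicted page 5

Answer: 5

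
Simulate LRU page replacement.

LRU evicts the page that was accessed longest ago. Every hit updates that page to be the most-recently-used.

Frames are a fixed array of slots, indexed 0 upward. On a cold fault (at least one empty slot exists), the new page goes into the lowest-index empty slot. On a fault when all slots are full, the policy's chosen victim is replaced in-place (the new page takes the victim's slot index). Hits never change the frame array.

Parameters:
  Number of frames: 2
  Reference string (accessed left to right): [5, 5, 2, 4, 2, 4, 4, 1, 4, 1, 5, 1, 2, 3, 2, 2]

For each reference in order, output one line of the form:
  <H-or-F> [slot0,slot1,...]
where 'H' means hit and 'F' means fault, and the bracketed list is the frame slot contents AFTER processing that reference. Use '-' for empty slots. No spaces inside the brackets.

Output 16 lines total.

F [5,-]
H [5,-]
F [5,2]
F [4,2]
H [4,2]
H [4,2]
H [4,2]
F [4,1]
H [4,1]
H [4,1]
F [5,1]
H [5,1]
F [2,1]
F [2,3]
H [2,3]
H [2,3]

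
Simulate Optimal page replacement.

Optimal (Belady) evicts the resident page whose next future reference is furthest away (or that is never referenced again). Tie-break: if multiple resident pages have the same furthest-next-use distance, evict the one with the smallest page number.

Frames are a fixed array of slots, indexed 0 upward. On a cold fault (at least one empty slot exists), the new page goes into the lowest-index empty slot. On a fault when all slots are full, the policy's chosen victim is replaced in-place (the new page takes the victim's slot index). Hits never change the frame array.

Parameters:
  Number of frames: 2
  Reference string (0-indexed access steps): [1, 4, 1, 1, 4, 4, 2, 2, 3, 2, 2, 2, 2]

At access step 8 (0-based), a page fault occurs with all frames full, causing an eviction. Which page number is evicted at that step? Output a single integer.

Step 0: ref 1 -> FAULT, frames=[1,-]
Step 1: ref 4 -> FAULT, frames=[1,4]
Step 2: ref 1 -> HIT, frames=[1,4]
Step 3: ref 1 -> HIT, frames=[1,4]
Step 4: ref 4 -> HIT, frames=[1,4]
Step 5: ref 4 -> HIT, frames=[1,4]
Step 6: ref 2 -> FAULT, evict 1, frames=[2,4]
Step 7: ref 2 -> HIT, frames=[2,4]
Step 8: ref 3 -> FAULT, evict 4, frames=[2,3]
At step 8: evicted page 4

Answer: 4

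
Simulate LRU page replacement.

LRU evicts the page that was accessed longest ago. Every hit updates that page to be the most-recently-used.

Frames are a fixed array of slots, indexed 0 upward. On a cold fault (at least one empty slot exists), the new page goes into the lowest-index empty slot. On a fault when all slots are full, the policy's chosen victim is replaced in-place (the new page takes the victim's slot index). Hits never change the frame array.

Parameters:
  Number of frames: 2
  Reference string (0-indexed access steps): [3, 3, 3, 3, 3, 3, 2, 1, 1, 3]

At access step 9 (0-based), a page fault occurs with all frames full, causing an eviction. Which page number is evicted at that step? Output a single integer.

Step 0: ref 3 -> FAULT, frames=[3,-]
Step 1: ref 3 -> HIT, frames=[3,-]
Step 2: ref 3 -> HIT, frames=[3,-]
Step 3: ref 3 -> HIT, frames=[3,-]
Step 4: ref 3 -> HIT, frames=[3,-]
Step 5: ref 3 -> HIT, frames=[3,-]
Step 6: ref 2 -> FAULT, frames=[3,2]
Step 7: ref 1 -> FAULT, evict 3, frames=[1,2]
Step 8: ref 1 -> HIT, frames=[1,2]
Step 9: ref 3 -> FAULT, evict 2, frames=[1,3]
At step 9: evicted page 2

Answer: 2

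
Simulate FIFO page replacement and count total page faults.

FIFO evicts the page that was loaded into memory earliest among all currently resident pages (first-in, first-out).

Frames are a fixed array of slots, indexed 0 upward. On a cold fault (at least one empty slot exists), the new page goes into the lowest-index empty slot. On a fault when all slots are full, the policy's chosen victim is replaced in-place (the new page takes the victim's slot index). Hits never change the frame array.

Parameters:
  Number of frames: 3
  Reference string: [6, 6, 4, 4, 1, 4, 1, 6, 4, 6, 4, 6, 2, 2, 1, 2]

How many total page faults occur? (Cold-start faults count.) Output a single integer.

Step 0: ref 6 → FAULT, frames=[6,-,-]
Step 1: ref 6 → HIT, frames=[6,-,-]
Step 2: ref 4 → FAULT, frames=[6,4,-]
Step 3: ref 4 → HIT, frames=[6,4,-]
Step 4: ref 1 → FAULT, frames=[6,4,1]
Step 5: ref 4 → HIT, frames=[6,4,1]
Step 6: ref 1 → HIT, frames=[6,4,1]
Step 7: ref 6 → HIT, frames=[6,4,1]
Step 8: ref 4 → HIT, frames=[6,4,1]
Step 9: ref 6 → HIT, frames=[6,4,1]
Step 10: ref 4 → HIT, frames=[6,4,1]
Step 11: ref 6 → HIT, frames=[6,4,1]
Step 12: ref 2 → FAULT (evict 6), frames=[2,4,1]
Step 13: ref 2 → HIT, frames=[2,4,1]
Step 14: ref 1 → HIT, frames=[2,4,1]
Step 15: ref 2 → HIT, frames=[2,4,1]
Total faults: 4

Answer: 4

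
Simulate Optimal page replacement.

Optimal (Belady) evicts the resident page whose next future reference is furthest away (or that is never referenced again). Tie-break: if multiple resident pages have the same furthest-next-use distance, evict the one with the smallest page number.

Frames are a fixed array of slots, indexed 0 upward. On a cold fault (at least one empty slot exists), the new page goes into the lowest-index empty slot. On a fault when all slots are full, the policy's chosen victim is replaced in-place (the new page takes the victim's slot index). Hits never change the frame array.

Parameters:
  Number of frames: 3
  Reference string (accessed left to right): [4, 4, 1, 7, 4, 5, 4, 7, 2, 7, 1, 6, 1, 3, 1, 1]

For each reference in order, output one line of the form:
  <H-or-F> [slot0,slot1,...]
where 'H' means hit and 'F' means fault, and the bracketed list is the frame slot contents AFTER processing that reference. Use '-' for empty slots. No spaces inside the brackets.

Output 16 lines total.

F [4,-,-]
H [4,-,-]
F [4,1,-]
F [4,1,7]
H [4,1,7]
F [4,5,7]
H [4,5,7]
H [4,5,7]
F [2,5,7]
H [2,5,7]
F [1,5,7]
F [1,6,7]
H [1,6,7]
F [1,3,7]
H [1,3,7]
H [1,3,7]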